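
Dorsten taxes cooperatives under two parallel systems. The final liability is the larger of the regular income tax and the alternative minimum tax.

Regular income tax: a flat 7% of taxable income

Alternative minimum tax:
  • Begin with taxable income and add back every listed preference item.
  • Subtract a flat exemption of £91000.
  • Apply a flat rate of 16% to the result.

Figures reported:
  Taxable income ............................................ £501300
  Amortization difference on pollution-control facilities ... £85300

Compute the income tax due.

Alternative minimum tax:
  Adjusted income: £501300 + £85300 = £586600
  Less exemption £91000 → base £495600
  £495600 × 16% = £79296

Regular income tax:
  £501300 × 7% = £35091

£79296 > £35091, so the alternative minimum tax is the binding amount.

£79296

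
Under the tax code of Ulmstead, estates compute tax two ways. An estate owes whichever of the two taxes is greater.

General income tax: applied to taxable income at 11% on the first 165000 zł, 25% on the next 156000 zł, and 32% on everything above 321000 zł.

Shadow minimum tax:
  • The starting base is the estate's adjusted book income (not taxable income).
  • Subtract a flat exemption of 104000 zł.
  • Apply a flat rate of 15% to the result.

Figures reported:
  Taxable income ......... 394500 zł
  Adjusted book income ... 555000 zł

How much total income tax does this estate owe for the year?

80670 zł

Shadow minimum tax:
  Base (adjusted book income): 555000 zł
  Less exemption 104000 zł → base 451000 zł
  451000 zł × 15% = 67650 zł

General income tax:
  165000 zł × 11% = 18150 zł
  156000 zł × 25% = 39000 zł
  73500 zł × 32% = 23520 zł
  → 80670 zł

80670 zł > 67650 zł, so the general income tax governs.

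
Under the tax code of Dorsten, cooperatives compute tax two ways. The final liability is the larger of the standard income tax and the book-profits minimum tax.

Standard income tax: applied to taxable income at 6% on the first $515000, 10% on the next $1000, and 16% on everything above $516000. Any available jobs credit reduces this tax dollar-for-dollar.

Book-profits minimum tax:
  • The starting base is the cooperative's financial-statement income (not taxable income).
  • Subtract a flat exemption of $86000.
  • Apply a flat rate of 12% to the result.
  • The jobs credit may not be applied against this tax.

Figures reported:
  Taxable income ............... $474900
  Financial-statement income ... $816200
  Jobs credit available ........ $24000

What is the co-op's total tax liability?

Standard income tax:
  $474900 × 6% = $28494
  Less jobs credit $24000 → $4494

Book-profits minimum tax:
  Base (financial-statement income): $816200
  Less exemption $86000 → base $730200
  $730200 × 12% = $87624

$87624 > $4494, so the book-profits minimum tax is the binding amount.

$87624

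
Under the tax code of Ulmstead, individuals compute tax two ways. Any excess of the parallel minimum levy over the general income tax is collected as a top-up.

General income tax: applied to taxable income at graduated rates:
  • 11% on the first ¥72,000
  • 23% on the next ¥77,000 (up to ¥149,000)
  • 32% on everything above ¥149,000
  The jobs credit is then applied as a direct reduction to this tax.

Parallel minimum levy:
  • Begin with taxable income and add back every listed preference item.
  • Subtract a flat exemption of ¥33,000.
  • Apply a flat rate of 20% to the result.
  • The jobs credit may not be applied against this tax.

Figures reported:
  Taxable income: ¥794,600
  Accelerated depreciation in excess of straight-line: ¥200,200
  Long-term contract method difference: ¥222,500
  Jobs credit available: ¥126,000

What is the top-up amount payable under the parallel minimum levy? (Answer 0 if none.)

¥130,638

Parallel minimum levy:
  Adjusted income: ¥794,600 + ¥200,200 + ¥222,500 = ¥1,217,300
  Less exemption ¥33,000 → base ¥1,184,300
  ¥1,184,300 × 20% = ¥236,860

General income tax:
  ¥72,000 × 11% = ¥7,920
  ¥77,000 × 23% = ¥17,710
  ¥645,600 × 32% = ¥206,592
  → ¥232,222
  Less jobs credit ¥126,000 → ¥106,222

Excess of parallel minimum levy over general income tax: ¥236,860 − ¥106,222 = ¥130,638.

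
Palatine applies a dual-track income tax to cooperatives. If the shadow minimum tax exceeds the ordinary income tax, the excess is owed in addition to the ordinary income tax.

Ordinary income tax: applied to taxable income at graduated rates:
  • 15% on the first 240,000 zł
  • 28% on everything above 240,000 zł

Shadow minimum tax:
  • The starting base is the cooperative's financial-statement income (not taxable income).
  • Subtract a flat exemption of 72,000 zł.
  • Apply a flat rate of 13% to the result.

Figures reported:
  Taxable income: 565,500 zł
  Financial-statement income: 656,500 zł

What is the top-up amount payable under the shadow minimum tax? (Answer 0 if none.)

Shadow minimum tax:
  Base (financial-statement income): 656,500 zł
  Less exemption 72,000 zł → base 584,500 zł
  584,500 zł × 13% = 75,985 zł

Ordinary income tax:
  240,000 zł × 15% = 36,000 zł
  325,500 zł × 28% = 91,140 zł
  → 127,140 zł

75,985 zł ≤ 127,140 zł, so no add-on is due.

0 zł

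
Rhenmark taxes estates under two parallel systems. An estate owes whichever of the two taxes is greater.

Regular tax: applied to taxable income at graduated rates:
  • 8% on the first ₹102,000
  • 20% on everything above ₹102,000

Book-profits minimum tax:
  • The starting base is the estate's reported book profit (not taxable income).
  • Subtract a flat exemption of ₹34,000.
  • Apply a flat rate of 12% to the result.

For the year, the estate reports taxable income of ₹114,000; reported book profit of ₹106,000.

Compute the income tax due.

₹10,560

Book-profits minimum tax:
  Base (reported book profit): ₹106,000
  Less exemption ₹34,000 → base ₹72,000
  ₹72,000 × 12% = ₹8,640

Regular tax:
  ₹102,000 × 8% = ₹8,160
  ₹12,000 × 20% = ₹2,400
  → ₹10,560

₹10,560 > ₹8,640, so the regular tax governs.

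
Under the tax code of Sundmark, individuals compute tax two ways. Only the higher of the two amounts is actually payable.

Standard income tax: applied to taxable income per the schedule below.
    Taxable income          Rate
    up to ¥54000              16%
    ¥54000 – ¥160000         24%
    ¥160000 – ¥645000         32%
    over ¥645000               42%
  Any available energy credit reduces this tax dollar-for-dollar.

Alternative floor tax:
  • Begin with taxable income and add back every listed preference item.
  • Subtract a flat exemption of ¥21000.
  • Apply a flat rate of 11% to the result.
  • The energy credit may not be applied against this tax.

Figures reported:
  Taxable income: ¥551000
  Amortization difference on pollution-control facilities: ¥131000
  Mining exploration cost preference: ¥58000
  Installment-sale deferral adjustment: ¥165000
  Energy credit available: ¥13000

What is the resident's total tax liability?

¥146200

Alternative floor tax:
  Adjusted income: ¥551000 + ¥131000 + ¥58000 + ¥165000 = ¥905000
  Less exemption ¥21000 → base ¥884000
  ¥884000 × 11% = ¥97240

Standard income tax:
  ¥54000 × 16% = ¥8640
  ¥106000 × 24% = ¥25440
  ¥391000 × 32% = ¥125120
  → ¥159200
  Less energy credit ¥13000 → ¥146200

¥146200 > ¥97240, so the standard income tax governs.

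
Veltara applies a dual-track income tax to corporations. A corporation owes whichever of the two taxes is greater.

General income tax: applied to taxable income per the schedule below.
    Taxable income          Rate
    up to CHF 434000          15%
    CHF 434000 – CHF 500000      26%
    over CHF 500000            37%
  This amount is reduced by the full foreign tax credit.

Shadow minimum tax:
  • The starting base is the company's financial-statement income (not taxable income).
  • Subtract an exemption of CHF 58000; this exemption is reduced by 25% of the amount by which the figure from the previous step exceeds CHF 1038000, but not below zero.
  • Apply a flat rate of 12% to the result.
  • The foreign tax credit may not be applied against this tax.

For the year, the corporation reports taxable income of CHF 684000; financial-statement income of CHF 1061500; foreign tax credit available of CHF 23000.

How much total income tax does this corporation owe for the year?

CHF 127340

General income tax:
  CHF 434000 × 15% = CHF 65100
  CHF 66000 × 26% = CHF 17160
  CHF 184000 × 37% = CHF 68080
  → CHF 150340
  Less foreign tax credit CHF 23000 → CHF 127340

Shadow minimum tax:
  Base (financial-statement income): CHF 1061500
  Exemption: CHF 58000 − 25% × (CHF 1061500 − CHF 1038000) = CHF 58000 − CHF 5875 = CHF 52125
  Base: CHF 1061500 − CHF 52125 = CHF 1009375
  CHF 1009375 × 12% = CHF 121125

CHF 127340 > CHF 121125, so the general income tax governs.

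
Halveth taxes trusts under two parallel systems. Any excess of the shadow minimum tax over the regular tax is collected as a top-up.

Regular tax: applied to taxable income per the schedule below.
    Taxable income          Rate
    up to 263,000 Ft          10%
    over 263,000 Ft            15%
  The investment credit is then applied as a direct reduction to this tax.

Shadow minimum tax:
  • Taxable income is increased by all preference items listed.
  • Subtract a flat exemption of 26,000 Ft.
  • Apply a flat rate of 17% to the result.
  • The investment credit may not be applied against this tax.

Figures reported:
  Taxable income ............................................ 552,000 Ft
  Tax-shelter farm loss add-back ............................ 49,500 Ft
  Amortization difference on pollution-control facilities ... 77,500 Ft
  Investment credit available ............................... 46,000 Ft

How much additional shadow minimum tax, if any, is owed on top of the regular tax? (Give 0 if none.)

Regular tax:
  263,000 Ft × 10% = 26,300 Ft
  289,000 Ft × 15% = 43,350 Ft
  → 69,650 Ft
  Less investment credit 46,000 Ft → 23,650 Ft

Shadow minimum tax:
  Adjusted income: 552,000 Ft + 49,500 Ft + 77,500 Ft = 679,000 Ft
  Less exemption 26,000 Ft → base 653,000 Ft
  653,000 Ft × 17% = 111,010 Ft

Excess of shadow minimum tax over regular tax: 111,010 Ft − 23,650 Ft = 87,360 Ft.

87,360 Ft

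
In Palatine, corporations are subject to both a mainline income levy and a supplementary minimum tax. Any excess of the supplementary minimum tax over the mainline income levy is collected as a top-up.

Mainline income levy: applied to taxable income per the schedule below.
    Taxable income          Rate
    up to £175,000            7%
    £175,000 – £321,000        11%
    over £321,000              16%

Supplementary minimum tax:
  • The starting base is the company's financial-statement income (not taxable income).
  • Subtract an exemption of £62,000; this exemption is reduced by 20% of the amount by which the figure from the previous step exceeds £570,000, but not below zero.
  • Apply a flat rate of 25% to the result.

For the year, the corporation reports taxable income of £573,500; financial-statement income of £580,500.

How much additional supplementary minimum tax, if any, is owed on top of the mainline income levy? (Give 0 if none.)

Mainline income levy:
  £175,000 × 7% = £12,250
  £146,000 × 11% = £16,060
  £252,500 × 16% = £40,400
  → £68,710

Supplementary minimum tax:
  Base (financial-statement income): £580,500
  Exemption: £62,000 − 20% × (£580,500 − £570,000) = £62,000 − £2,100 = £59,900
  Base: £580,500 − £59,900 = £520,600
  £520,600 × 25% = £130,150

Excess of supplementary minimum tax over mainline income levy: £130,150 − £68,710 = £61,440.

£61,440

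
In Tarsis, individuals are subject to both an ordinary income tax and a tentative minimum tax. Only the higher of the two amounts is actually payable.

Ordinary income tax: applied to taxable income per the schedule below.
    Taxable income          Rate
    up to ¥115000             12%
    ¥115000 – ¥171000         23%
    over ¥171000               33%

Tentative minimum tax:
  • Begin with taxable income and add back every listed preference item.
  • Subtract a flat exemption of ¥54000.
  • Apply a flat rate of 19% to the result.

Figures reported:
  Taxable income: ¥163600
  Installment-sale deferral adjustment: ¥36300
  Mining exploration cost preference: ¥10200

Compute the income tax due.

¥29659

Ordinary income tax:
  ¥115000 × 12% = ¥13800
  ¥48600 × 23% = ¥11178
  → ¥24978

Tentative minimum tax:
  Adjusted income: ¥163600 + ¥36300 + ¥10200 = ¥210100
  Less exemption ¥54000 → base ¥156100
  ¥156100 × 19% = ¥29659

¥29659 > ¥24978, so the tentative minimum tax is the binding amount.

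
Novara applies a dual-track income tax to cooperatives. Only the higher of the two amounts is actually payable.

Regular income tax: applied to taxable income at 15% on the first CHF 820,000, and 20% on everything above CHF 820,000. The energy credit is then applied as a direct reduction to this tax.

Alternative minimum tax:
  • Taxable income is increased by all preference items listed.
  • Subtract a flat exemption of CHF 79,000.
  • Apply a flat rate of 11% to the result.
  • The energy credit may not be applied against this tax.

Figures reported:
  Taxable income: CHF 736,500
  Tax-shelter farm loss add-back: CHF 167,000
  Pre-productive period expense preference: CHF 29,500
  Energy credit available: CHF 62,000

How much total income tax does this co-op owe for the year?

CHF 93,940

Alternative minimum tax:
  Adjusted income: CHF 736,500 + CHF 167,000 + CHF 29,500 = CHF 933,000
  Less exemption CHF 79,000 → base CHF 854,000
  CHF 854,000 × 11% = CHF 93,940

Regular income tax:
  CHF 736,500 × 15% = CHF 110,475
  Less energy credit CHF 62,000 → CHF 48,475

CHF 93,940 > CHF 48,475, so the alternative minimum tax is the binding amount.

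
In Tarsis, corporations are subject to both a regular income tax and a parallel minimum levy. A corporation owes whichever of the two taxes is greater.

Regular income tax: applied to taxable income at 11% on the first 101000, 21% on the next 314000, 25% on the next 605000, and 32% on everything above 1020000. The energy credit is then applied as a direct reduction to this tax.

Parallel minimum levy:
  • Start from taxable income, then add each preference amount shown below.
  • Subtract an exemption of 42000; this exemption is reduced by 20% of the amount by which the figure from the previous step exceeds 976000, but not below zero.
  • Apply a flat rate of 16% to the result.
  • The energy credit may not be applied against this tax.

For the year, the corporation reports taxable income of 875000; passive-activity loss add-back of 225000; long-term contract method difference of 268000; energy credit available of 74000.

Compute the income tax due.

218880

Parallel minimum levy:
  Adjusted income: 875000 + 225000 + 268000 = 1368000
  Exemption: 20% × (1368000 − 976000) = 78400 ≥ 42000, so the exemption is fully phased out
  Base: 1368000 − 0 = 1368000
  1368000 × 16% = 218880

Regular income tax:
  101000 × 11% = 11110
  314000 × 21% = 65940
  460000 × 25% = 115000
  → 192050
  Less energy credit 74000 → 118050

218880 > 118050, so the parallel minimum levy is the binding amount.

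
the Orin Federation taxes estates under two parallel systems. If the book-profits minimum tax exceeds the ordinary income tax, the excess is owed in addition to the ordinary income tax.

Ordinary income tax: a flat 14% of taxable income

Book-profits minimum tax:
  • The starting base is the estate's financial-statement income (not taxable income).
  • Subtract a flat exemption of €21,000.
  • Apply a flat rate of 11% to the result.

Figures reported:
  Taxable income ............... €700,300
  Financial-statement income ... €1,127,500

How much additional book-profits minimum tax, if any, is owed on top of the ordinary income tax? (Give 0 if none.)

€23,673

Book-profits minimum tax:
  Base (financial-statement income): €1,127,500
  Less exemption €21,000 → base €1,106,500
  €1,106,500 × 11% = €121,715

Ordinary income tax:
  €700,300 × 14% = €98,042

Excess of book-profits minimum tax over ordinary income tax: €121,715 − €98,042 = €23,673.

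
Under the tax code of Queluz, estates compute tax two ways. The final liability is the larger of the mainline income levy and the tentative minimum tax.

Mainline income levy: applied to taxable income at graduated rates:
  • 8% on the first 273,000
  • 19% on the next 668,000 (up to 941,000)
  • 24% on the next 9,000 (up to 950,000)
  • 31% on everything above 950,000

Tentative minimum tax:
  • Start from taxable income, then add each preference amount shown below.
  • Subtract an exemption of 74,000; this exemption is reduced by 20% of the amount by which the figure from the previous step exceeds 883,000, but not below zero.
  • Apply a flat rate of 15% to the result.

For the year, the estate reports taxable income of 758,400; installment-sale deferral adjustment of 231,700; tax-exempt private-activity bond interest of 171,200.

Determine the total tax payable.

171,444

Mainline income levy:
  273,000 × 8% = 21,840
  485,400 × 19% = 92,226
  → 114,066

Tentative minimum tax:
  Adjusted income: 758,400 + 231,700 + 171,200 = 1,161,300
  Exemption: 74,000 − 20% × (1,161,300 − 883,000) = 74,000 − 55,660 = 18,340
  Base: 1,161,300 − 18,340 = 1,142,960
  1,142,960 × 15% = 171,444

171,444 > 114,066, so the tentative minimum tax is the binding amount.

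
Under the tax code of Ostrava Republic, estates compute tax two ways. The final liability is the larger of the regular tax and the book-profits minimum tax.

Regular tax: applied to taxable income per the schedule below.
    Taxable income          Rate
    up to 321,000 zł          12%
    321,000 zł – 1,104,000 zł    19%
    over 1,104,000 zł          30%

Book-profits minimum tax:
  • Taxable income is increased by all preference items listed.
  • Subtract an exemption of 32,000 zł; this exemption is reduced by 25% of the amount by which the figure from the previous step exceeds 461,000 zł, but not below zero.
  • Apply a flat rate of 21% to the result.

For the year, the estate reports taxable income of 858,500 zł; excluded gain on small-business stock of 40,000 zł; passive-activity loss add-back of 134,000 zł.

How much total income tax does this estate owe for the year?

216,825 zł

Regular tax:
  321,000 zł × 12% = 38,520 zł
  537,500 zł × 19% = 102,125 zł
  → 140,645 zł

Book-profits minimum tax:
  Adjusted income: 858,500 zł + 40,000 zł + 134,000 zł = 1,032,500 zł
  Exemption: 25% × (1,032,500 zł − 461,000 zł) = 142,875 zł ≥ 32,000 zł, so the exemption is fully phased out
  Base: 1,032,500 zł − 0 zł = 1,032,500 zł
  1,032,500 zł × 21% = 216,825 zł

216,825 zł > 140,645 zł, so the book-profits minimum tax is the binding amount.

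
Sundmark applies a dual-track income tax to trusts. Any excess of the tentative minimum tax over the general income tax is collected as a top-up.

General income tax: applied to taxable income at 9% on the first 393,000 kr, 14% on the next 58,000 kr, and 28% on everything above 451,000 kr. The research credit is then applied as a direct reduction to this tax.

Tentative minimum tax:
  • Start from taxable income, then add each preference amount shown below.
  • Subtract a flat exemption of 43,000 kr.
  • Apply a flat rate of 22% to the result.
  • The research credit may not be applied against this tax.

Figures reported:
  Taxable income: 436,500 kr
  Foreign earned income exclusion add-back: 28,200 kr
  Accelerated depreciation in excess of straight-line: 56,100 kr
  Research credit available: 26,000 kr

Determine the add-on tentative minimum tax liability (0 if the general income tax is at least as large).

89,656 kr

General income tax:
  393,000 kr × 9% = 35,370 kr
  43,500 kr × 14% = 6,090 kr
  → 41,460 kr
  Less research credit 26,000 kr → 15,460 kr

Tentative minimum tax:
  Adjusted income: 436,500 kr + 28,200 kr + 56,100 kr = 520,800 kr
  Less exemption 43,000 kr → base 477,800 kr
  477,800 kr × 22% = 105,116 kr

Excess of tentative minimum tax over general income tax: 105,116 kr − 15,460 kr = 89,656 kr.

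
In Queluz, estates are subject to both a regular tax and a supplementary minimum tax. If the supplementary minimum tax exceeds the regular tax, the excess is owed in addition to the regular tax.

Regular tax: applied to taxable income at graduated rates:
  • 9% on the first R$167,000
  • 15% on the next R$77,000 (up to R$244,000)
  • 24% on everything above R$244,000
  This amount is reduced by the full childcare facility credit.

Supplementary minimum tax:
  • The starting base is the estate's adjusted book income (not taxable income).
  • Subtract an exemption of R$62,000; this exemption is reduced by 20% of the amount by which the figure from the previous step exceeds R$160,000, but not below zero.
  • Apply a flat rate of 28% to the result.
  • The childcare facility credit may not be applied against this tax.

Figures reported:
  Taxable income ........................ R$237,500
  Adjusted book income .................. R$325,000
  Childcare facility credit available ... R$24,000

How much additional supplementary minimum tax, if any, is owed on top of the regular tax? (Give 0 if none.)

Supplementary minimum tax:
  Base (adjusted book income): R$325,000
  Exemption: R$62,000 − 20% × (R$325,000 − R$160,000) = R$62,000 − R$33,000 = R$29,000
  Base: R$325,000 − R$29,000 = R$296,000
  R$296,000 × 28% = R$82,880

Regular tax:
  R$167,000 × 9% = R$15,030
  R$70,500 × 15% = R$10,575
  → R$25,605
  Less childcare facility credit R$24,000 → R$1,605

Excess of supplementary minimum tax over regular tax: R$82,880 − R$1,605 = R$81,275.

R$81,275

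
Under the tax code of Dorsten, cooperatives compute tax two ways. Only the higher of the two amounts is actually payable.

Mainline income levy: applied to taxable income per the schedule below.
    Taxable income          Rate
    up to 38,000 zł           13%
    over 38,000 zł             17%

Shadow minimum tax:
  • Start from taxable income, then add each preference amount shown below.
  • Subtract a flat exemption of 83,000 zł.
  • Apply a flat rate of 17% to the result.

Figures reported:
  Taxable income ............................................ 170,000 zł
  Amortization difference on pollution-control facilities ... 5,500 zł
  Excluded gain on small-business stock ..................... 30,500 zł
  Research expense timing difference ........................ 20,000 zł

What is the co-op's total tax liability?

27,380 zł

Mainline income levy:
  38,000 zł × 13% = 4,940 zł
  132,000 zł × 17% = 22,440 zł
  → 27,380 zł

Shadow minimum tax:
  Adjusted income: 170,000 zł + 5,500 zł + 30,500 zł + 20,000 zł = 226,000 zł
  Less exemption 83,000 zł → base 143,000 zł
  143,000 zł × 17% = 24,310 zł

27,380 zł > 24,310 zł, so the mainline income levy governs.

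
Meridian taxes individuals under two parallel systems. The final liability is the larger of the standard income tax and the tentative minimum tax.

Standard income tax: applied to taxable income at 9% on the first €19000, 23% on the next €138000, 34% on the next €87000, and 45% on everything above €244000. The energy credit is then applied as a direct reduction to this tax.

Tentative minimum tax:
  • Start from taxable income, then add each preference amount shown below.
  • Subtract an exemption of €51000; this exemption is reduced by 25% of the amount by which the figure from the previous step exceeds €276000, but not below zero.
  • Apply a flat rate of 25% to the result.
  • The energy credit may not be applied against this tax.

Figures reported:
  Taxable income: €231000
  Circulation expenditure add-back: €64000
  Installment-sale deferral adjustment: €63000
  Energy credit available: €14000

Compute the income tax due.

Standard income tax:
  €19000 × 9% = €1710
  €138000 × 23% = €31740
  €74000 × 34% = €25160
  → €58610
  Less energy credit €14000 → €44610

Tentative minimum tax:
  Adjusted income: €231000 + €64000 + €63000 = €358000
  Exemption: €51000 − 25% × (€358000 − €276000) = €51000 − €20500 = €30500
  Base: €358000 − €30500 = €327500
  €327500 × 25% = €81875

€81875 > €44610, so the tentative minimum tax is the binding amount.

€81875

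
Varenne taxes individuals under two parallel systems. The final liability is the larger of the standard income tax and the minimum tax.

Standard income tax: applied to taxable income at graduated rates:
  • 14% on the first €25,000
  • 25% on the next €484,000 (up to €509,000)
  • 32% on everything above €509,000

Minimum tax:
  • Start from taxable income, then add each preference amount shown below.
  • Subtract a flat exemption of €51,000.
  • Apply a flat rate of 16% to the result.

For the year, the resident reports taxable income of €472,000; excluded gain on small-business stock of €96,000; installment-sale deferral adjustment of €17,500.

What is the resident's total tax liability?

Minimum tax:
  Adjusted income: €472,000 + €96,000 + €17,500 = €585,500
  Less exemption €51,000 → base €534,500
  €534,500 × 16% = €85,520

Standard income tax:
  €25,000 × 14% = €3,500
  €447,000 × 25% = €111,750
  → €115,250

€115,250 > €85,520, so the standard income tax governs.

€115,250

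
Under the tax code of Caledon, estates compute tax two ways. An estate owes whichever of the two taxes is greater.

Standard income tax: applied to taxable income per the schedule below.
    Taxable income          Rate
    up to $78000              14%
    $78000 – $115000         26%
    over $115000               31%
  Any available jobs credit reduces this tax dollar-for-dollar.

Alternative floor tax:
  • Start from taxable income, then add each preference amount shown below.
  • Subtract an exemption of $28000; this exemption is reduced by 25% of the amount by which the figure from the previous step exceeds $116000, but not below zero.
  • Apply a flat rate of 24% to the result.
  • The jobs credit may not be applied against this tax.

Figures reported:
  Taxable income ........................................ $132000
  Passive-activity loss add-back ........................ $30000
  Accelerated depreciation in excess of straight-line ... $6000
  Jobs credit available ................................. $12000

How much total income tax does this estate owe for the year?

Alternative floor tax:
  Adjusted income: $132000 + $30000 + $6000 = $168000
  Exemption: $28000 − 25% × ($168000 − $116000) = $28000 − $13000 = $15000
  Base: $168000 − $15000 = $153000
  $153000 × 24% = $36720

Standard income tax:
  $78000 × 14% = $10920
  $37000 × 26% = $9620
  $17000 × 31% = $5270
  → $25810
  Less jobs credit $12000 → $13810

$36720 > $13810, so the alternative floor tax is the binding amount.

$36720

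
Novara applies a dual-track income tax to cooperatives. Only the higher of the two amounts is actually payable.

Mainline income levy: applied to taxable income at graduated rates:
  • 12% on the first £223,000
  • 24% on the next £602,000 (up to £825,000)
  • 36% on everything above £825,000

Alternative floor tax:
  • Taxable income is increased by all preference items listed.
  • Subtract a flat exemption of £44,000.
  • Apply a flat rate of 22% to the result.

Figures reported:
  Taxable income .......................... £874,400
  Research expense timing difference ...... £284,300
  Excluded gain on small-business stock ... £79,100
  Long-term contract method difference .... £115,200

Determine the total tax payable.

£287,980

Alternative floor tax:
  Adjusted income: £874,400 + £284,300 + £79,100 + £115,200 = £1,353,000
  Less exemption £44,000 → base £1,309,000
  £1,309,000 × 22% = £287,980

Mainline income levy:
  £223,000 × 12% = £26,760
  £602,000 × 24% = £144,480
  £49,400 × 36% = £17,784
  → £189,024

£287,980 > £189,024, so the alternative floor tax is the binding amount.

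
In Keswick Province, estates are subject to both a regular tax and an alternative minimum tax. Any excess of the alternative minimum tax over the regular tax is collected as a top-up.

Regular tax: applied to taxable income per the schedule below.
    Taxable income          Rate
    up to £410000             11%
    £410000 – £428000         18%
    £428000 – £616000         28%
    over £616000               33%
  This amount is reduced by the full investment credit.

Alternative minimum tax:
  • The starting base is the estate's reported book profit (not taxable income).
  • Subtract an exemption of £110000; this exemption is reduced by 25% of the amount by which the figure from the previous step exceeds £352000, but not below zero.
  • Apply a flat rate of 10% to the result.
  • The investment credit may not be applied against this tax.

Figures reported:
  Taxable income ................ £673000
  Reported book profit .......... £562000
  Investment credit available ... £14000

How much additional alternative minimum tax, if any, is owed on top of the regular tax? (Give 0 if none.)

Alternative minimum tax:
  Base (reported book profit): £562000
  Exemption: £110000 − 25% × (£562000 − £352000) = £110000 − £52500 = £57500
  Base: £562000 − £57500 = £504500
  £504500 × 10% = £50450

Regular tax:
  £410000 × 11% = £45100
  £18000 × 18% = £3240
  £188000 × 28% = £52640
  £57000 × 33% = £18810
  → £119790
  Less investment credit £14000 → £105790

£50450 ≤ £105790, so no add-on is due.

£0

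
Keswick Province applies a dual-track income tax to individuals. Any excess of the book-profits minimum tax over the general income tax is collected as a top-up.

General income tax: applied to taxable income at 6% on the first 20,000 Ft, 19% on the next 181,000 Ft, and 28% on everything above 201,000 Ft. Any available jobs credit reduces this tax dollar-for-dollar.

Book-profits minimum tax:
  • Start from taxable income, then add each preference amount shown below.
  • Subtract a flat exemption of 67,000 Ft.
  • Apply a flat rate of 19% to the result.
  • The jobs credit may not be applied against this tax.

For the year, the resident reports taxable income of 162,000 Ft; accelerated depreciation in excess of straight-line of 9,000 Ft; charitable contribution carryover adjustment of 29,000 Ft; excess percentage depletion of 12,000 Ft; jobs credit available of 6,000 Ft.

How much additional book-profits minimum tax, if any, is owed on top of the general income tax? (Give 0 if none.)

5,370 Ft

Book-profits minimum tax:
  Adjusted income: 162,000 Ft + 9,000 Ft + 29,000 Ft + 12,000 Ft = 212,000 Ft
  Less exemption 67,000 Ft → base 145,000 Ft
  145,000 Ft × 19% = 27,550 Ft

General income tax:
  20,000 Ft × 6% = 1,200 Ft
  142,000 Ft × 19% = 26,980 Ft
  → 28,180 Ft
  Less jobs credit 6,000 Ft → 22,180 Ft

Excess of book-profits minimum tax over general income tax: 27,550 Ft − 22,180 Ft = 5,370 Ft.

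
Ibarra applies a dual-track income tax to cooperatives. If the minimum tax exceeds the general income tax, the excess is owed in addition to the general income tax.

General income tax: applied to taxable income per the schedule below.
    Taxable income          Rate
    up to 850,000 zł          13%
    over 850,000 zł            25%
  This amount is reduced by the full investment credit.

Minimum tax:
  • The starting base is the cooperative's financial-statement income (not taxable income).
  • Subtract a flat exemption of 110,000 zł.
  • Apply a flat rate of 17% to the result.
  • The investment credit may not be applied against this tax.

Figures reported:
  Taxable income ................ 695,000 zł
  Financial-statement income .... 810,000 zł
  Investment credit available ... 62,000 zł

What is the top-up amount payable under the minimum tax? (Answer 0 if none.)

90,650 zł

General income tax:
  695,000 zł × 13% = 90,350 zł
  Less investment credit 62,000 zł → 28,350 zł

Minimum tax:
  Base (financial-statement income): 810,000 zł
  Less exemption 110,000 zł → base 700,000 zł
  700,000 zł × 17% = 119,000 zł

Excess of minimum tax over general income tax: 119,000 zł − 28,350 zł = 90,650 zł.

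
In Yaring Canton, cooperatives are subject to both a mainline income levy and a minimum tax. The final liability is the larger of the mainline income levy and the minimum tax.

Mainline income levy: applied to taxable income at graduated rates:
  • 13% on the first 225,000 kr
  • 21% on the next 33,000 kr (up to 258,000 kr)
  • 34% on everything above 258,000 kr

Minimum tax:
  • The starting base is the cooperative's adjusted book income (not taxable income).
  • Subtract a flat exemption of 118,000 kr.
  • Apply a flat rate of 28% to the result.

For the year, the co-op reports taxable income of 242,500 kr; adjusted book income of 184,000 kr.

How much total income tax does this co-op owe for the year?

32,925 kr

Mainline income levy:
  225,000 kr × 13% = 29,250 kr
  17,500 kr × 21% = 3,675 kr
  → 32,925 kr

Minimum tax:
  Base (adjusted book income): 184,000 kr
  Less exemption 118,000 kr → base 66,000 kr
  66,000 kr × 28% = 18,480 kr

32,925 kr > 18,480 kr, so the mainline income levy governs.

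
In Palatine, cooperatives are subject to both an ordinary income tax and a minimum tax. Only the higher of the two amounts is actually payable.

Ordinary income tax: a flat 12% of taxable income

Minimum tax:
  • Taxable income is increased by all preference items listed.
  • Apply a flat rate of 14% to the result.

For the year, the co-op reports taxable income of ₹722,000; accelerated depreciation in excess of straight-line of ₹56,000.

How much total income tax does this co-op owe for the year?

₹108,920

Ordinary income tax:
  ₹722,000 × 12% = ₹86,640

Minimum tax:
  Adjusted income: ₹722,000 + ₹56,000 = ₹778,000
  ₹778,000 × 14% = ₹108,920

₹108,920 > ₹86,640, so the minimum tax is the binding amount.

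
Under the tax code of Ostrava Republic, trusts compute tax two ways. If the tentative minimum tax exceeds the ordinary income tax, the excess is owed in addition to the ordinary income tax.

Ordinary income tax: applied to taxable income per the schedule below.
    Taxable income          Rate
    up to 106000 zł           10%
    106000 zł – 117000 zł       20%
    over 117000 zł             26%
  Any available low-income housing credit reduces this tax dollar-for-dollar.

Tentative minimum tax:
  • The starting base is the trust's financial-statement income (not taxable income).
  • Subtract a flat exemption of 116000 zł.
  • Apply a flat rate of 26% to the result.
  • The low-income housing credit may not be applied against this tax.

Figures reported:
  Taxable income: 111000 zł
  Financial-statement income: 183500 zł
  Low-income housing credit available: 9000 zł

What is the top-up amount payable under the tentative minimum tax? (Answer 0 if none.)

Ordinary income tax:
  106000 zł × 10% = 10600 zł
  5000 zł × 20% = 1000 zł
  → 11600 zł
  Less low-income housing credit 9000 zł → 2600 zł

Tentative minimum tax:
  Base (financial-statement income): 183500 zł
  Less exemption 116000 zł → base 67500 zł
  67500 zł × 26% = 17550 zł

Excess of tentative minimum tax over ordinary income tax: 17550 zł − 2600 zł = 14950 zł.

14950 zł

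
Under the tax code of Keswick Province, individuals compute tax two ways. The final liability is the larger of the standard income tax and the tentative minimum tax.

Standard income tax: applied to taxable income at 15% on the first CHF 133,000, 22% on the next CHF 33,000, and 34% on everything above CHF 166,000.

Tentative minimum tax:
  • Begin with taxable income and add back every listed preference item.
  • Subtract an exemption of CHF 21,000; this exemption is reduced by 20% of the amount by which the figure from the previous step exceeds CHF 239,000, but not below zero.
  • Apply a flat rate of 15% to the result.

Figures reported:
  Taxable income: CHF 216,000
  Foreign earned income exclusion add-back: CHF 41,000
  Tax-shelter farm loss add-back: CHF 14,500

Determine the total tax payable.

CHF 44,210

Standard income tax:
  CHF 133,000 × 15% = CHF 19,950
  CHF 33,000 × 22% = CHF 7,260
  CHF 50,000 × 34% = CHF 17,000
  → CHF 44,210

Tentative minimum tax:
  Adjusted income: CHF 216,000 + CHF 41,000 + CHF 14,500 = CHF 271,500
  Exemption: CHF 21,000 − 20% × (CHF 271,500 − CHF 239,000) = CHF 21,000 − CHF 6,500 = CHF 14,500
  Base: CHF 271,500 − CHF 14,500 = CHF 257,000
  CHF 257,000 × 15% = CHF 38,550

CHF 44,210 > CHF 38,550, so the standard income tax governs.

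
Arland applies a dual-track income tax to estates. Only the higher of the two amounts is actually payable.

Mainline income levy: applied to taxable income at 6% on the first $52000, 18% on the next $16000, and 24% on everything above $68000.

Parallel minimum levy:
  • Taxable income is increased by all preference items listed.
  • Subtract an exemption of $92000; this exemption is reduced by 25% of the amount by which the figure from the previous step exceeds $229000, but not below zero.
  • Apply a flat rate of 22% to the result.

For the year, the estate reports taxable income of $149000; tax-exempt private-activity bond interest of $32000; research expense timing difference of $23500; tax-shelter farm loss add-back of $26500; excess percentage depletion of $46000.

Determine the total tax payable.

$43340

Mainline income levy:
  $52000 × 6% = $3120
  $16000 × 18% = $2880
  $81000 × 24% = $19440
  → $25440

Parallel minimum levy:
  Adjusted income: $149000 + $32000 + $23500 + $26500 + $46000 = $277000
  Exemption: $92000 − 25% × ($277000 − $229000) = $92000 − $12000 = $80000
  Base: $277000 − $80000 = $197000
  $197000 × 22% = $43340

$43340 > $25440, so the parallel minimum levy is the binding amount.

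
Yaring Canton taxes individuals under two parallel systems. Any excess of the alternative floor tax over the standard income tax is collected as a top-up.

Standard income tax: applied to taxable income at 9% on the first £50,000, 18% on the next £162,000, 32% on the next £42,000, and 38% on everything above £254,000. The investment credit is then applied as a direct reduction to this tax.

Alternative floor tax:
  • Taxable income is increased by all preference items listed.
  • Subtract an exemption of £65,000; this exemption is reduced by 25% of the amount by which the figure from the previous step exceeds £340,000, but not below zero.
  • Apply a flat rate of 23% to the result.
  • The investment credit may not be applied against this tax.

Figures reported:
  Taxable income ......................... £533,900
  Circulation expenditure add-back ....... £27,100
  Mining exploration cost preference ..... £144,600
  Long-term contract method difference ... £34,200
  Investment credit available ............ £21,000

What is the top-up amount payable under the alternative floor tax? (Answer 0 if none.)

Alternative floor tax:
  Adjusted income: £533,900 + £27,100 + £144,600 + £34,200 = £739,800
  Exemption: 25% × (£739,800 − £340,000) = £99,950 ≥ £65,000, so the exemption is fully phased out
  Base: £739,800 − £0 = £739,800
  £739,800 × 23% = £170,154

Standard income tax:
  £50,000 × 9% = £4,500
  £162,000 × 18% = £29,160
  £42,000 × 32% = £13,440
  £279,900 × 38% = £106,362
  → £153,462
  Less investment credit £21,000 → £132,462

Excess of alternative floor tax over standard income tax: £170,154 − £132,462 = £37,692.

£37,692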